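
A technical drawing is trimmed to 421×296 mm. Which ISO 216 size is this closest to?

A3 (297 × 420 mm)

Aspect ratio 421/296 ≈ 1.422 — close to the ISO √2 ≈ 1.414.
In the A-series (A0 area = 1 m²): A3 = 297 × 420 mm.
Off by 2 mm total — nearest standard size.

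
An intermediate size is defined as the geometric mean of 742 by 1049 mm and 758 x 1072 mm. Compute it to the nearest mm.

Short side: √(742 · 758) = √562436 ≈ 750.0 → 750 mm
Long side: √(1049 · 1072) = √1124528 ≈ 1060.4 → 1060 mm

750 × 1060 mm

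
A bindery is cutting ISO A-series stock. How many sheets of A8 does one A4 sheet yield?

Each ISO step halves the sheet: 1 × A4 → 2 × A5 → 4 × A6 → 8 × A7 → …
From A4 to A8 is 4 halving steps: 2^4 = 16.

16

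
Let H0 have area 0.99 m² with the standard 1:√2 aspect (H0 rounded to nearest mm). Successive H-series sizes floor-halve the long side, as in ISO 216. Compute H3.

Let H0's short side be w mm. w · w√2 = 0.99 m² = 990,000 mm², so w ≈ 836.7 mm and w√2 ≈ 1183.2 mm → H0 = 837 × 1183 mm.
H1: ⌊1183/2⌋ × 837 = 591 × 837 mm
H2: ⌊837/2⌋ × 591 = 418 × 591 mm
H3: ⌊591/2⌋ × 418 = 295 × 418 mm

295 × 418 mm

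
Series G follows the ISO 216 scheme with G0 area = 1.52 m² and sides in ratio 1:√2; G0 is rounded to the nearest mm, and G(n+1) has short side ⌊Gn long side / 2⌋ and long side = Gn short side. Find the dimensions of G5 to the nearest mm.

183 × 259 mm

Let G0's short side be w mm. w · w√2 = 1.52 m² = 1,520,000 mm², so w ≈ 1036.7 mm and w√2 ≈ 1466.2 mm → G0 = 1037 × 1466 mm.
G1: ⌊1466/2⌋ × 1037 = 733 × 1037 mm
G2: ⌊1037/2⌋ × 733 = 518 × 733 mm
G3: ⌊733/2⌋ × 518 = 366 × 518 mm
G4: ⌊518/2⌋ × 366 = 259 × 366 mm
G5: ⌊366/2⌋ × 259 = 183 × 259 mm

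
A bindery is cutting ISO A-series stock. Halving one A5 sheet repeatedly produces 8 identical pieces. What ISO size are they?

A8

8 = 2^3, so 3 halving steps.
A5 → A6 → … → A8 after 3 steps.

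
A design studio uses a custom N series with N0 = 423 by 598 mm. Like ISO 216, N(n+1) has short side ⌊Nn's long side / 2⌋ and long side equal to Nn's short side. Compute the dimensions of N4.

105 × 149 mm

N1: ⌊598/2⌋ × 423 = 299 × 423 mm
N2: ⌊423/2⌋ × 299 = 211 × 299 mm
N3: ⌊299/2⌋ × 211 = 149 × 211 mm
N4: ⌊211/2⌋ × 149 = 105 × 149 mm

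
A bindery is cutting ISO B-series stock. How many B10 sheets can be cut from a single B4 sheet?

B4 = 250 × 353 mm; B10 = 31 × 44 mm.
Each halving step doubles the count; 6 steps from B4 to B10.
2^6 = 64.

64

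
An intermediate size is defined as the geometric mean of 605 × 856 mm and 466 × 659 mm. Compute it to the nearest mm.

531 × 751 mm

Short side: √(605 · 466) = √281930 ≈ 531.0 → 531 mm
Long side: √(856 · 659) = √564104 ≈ 751.1 → 751 mm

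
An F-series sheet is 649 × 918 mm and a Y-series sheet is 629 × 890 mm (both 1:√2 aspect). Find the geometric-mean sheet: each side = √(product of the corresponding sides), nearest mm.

639 × 904 mm

Short side: √(649 · 629) = √408221 ≈ 638.9 → 639 mm
Long side: √(918 · 890) = √817020 ≈ 903.9 → 904 mm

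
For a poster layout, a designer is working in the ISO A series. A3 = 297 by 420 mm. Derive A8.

52 × 74 mm

A4: ⌊420/2⌋ × 297 = 210 × 297 mm
A5: ⌊297/2⌋ × 210 = 148 × 210 mm
A6: ⌊210/2⌋ × 148 = 105 × 148 mm
A7: ⌊148/2⌋ × 105 = 74 × 105 mm
A8: ⌊105/2⌋ × 74 = 52 × 74 mm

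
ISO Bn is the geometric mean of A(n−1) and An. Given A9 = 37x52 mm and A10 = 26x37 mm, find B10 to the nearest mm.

Short side: √(37 · 26) = √962 ≈ 31.0 → 31 mm
Long side: √(52 · 37) = √1924 ≈ 43.9 → 44 mm

31 × 44 mm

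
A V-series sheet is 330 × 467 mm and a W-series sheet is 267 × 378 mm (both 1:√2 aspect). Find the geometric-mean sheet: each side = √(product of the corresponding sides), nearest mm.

Short side: √(330 · 267) = √88110 ≈ 296.8 → 297 mm
Long side: √(467 · 378) = √176526 ≈ 420.1 → 420 mm

297 × 420 mm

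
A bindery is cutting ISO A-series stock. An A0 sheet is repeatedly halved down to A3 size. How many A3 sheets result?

8

A0 = 841 × 1189 mm; A3 = 297 × 420 mm.
Each halving step doubles the count; 3 steps from A0 to A3.
2^3 = 8.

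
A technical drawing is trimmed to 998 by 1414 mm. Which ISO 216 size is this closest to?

B0 (1000 × 1414 mm)

Aspect ratio 1414/998 ≈ 1.417 — close to the ISO √2 ≈ 1.414.
In the B-series (B0 = 1000 × 1414 mm): B0 = 1000 × 1414 mm.
Off by 2 mm total — nearest standard size.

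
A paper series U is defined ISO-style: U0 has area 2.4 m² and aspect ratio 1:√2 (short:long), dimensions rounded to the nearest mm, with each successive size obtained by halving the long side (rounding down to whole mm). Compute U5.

230 × 325 mm

Let U0's short side be w mm. w · w√2 = 2.4 m² = 2,400,000 mm², so w ≈ 1302.7 mm and w√2 ≈ 1842.3 mm → U0 = 1303 × 1842 mm.
U1: ⌊1842/2⌋ × 1303 = 921 × 1303 mm
U2: ⌊1303/2⌋ × 921 = 651 × 921 mm
U3: ⌊921/2⌋ × 651 = 460 × 651 mm
U4: ⌊651/2⌋ × 460 = 325 × 460 mm
U5: ⌊460/2⌋ × 325 = 230 × 325 mm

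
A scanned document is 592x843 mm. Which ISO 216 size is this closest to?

A1 (594 × 841 mm)

Aspect ratio 843/592 ≈ 1.424 — close to the ISO √2 ≈ 1.414.
In the A-series (A0 area = 1 m²): A1 = 594 × 841 mm.
Off by 4 mm total — nearest standard size.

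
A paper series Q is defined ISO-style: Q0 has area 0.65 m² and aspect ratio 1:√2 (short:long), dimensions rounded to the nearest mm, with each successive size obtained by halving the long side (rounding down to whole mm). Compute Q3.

239 × 339 mm

Let Q0's short side be w mm. w · w√2 = 0.65 m² = 650,000 mm², so w ≈ 678.0 mm and w√2 ≈ 958.8 mm → Q0 = 678 × 959 mm.
Q1: ⌊959/2⌋ × 678 = 479 × 678 mm
Q2: ⌊678/2⌋ × 479 = 339 × 479 mm
Q3: ⌊479/2⌋ × 339 = 239 × 339 mm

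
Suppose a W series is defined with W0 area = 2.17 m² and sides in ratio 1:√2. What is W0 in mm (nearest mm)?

Let the short side be w mm. Then w · w√2 = 2.17 m² = 2,170,000 mm².
w² = 2,170,000/√2, so w ≈ 1238.7 mm; long side = w√2 ≈ 1751.8 mm.

1239 × 1752 mm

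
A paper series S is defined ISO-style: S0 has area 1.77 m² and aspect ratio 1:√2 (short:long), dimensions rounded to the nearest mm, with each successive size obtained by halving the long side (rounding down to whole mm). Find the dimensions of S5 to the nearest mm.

197 × 279 mm

Let S0's short side be w mm. w · w√2 = 1.77 m² = 1,770,000 mm², so w ≈ 1118.7 mm and w√2 ≈ 1582.1 mm → S0 = 1119 × 1582 mm.
S1: ⌊1582/2⌋ × 1119 = 791 × 1119 mm
S2: ⌊1119/2⌋ × 791 = 559 × 791 mm
S3: ⌊791/2⌋ × 559 = 395 × 559 mm
S4: ⌊559/2⌋ × 395 = 279 × 395 mm
S5: ⌊395/2⌋ × 279 = 197 × 279 mm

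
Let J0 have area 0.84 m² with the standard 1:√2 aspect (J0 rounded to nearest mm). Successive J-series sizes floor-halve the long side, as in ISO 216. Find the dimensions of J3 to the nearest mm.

272 × 385 mm

Let J0's short side be w mm. w · w√2 = 0.84 m² = 840,000 mm², so w ≈ 770.7 mm and w√2 ≈ 1089.9 mm → J0 = 771 × 1090 mm.
J1: ⌊1090/2⌋ × 771 = 545 × 771 mm
J2: ⌊771/2⌋ × 545 = 385 × 545 mm
J3: ⌊545/2⌋ × 385 = 272 × 385 mm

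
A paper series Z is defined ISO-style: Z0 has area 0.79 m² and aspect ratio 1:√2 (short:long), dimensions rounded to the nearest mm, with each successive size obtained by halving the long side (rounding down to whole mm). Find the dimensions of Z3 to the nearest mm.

264 × 373 mm

Let Z0's short side be w mm. w · w√2 = 0.79 m² = 790,000 mm², so w ≈ 747.4 mm and w√2 ≈ 1057.0 mm → Z0 = 747 × 1057 mm.
Z1: ⌊1057/2⌋ × 747 = 528 × 747 mm
Z2: ⌊747/2⌋ × 528 = 373 × 528 mm
Z3: ⌊528/2⌋ × 373 = 264 × 373 mm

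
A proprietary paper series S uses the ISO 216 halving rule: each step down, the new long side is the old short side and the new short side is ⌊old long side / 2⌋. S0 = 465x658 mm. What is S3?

164 × 232 mm

S1: ⌊658/2⌋ × 465 = 329 × 465 mm
S2: ⌊465/2⌋ × 329 = 232 × 329 mm
S3: ⌊329/2⌋ × 232 = 164 × 232 mm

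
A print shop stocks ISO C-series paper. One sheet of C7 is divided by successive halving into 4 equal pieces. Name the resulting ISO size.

4 = 2^2, so 2 halving steps.
C7 → C8 → … → C9 after 2 steps.

C9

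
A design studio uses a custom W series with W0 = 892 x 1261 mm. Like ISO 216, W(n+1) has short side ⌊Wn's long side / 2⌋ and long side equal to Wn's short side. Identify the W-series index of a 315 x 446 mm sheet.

W3

W0: 892 × 1261 mm
W1: 630 × 892 mm
W2: 446 × 630 mm
W3: 315 × 446 mm
W4: 223 × 315 mm
→ matches W3.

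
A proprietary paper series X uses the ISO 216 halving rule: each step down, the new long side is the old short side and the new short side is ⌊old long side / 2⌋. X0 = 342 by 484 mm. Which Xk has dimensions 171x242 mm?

X2

X0: 342 × 484 mm
X1: 242 × 342 mm
X2: 171 × 242 mm
X3: 121 × 171 mm
→ matches X2.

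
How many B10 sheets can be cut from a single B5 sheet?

Each ISO step halves the sheet: 1 × B5 → 2 × B6 → 4 × B7 → 8 × B8 → …
From B5 to B10 is 5 halving steps: 2^5 = 32.

32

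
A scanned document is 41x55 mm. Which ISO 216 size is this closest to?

Aspect ratio 55/41 ≈ 1.341 (ISO target is √2 ≈ 1.414).
In the C-series (envelope sizes, between A and B): C9 = 40 × 57 mm.
Off by 3 mm total — nearest standard size.

C9 (40 × 57 mm)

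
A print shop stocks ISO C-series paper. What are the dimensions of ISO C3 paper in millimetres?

C0 = 917 × 1297 mm (C0 is the geometric mean of A0 and B0, aspect 1:√2).
C1: ⌊1297/2⌋ × 917 = 648 × 917 mm
C2: ⌊917/2⌋ × 648 = 458 × 648 mm
C3: ⌊648/2⌋ × 458 = 324 × 458 mm

324 × 458 mm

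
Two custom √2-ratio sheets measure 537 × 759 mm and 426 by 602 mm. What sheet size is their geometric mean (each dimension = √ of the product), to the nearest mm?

478 × 676 mm

Short side: √(537 · 426) = √228762 ≈ 478.3 → 478 mm
Long side: √(759 · 602) = √456918 ≈ 676.0 → 676 mm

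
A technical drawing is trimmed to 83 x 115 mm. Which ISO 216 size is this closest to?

Aspect ratio 115/83 ≈ 1.386 (ISO target is √2 ≈ 1.414).
In the C-series (envelope sizes, between A and B): C7 = 81 × 114 mm.
Off by 3 mm total — nearest standard size.

C7 (81 × 114 mm)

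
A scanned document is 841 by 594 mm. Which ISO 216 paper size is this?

Aspect ratio 841/594 ≈ 1.416 — close to the ISO √2 ≈ 1.414.
In the A-series (A0 area = 1 m²): A1 = 594 × 841 mm.

A1 (594 × 841 mm)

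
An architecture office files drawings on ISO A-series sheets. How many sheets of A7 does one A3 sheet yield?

16

A3 = 297 × 420 mm; A7 = 74 × 105 mm.
Each halving step doubles the count; 4 steps from A3 to A7.
2^4 = 16.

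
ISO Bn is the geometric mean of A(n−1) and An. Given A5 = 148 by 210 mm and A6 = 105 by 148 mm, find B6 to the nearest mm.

125 × 176 mm

Short side: √(148 · 105) = √15540 ≈ 124.7 → 125 mm
Long side: √(210 · 148) = √31080 ≈ 176.3 → 176 mm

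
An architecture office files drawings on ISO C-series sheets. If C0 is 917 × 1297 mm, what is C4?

229 × 324 mm

C1: ⌊1297/2⌋ × 917 = 648 × 917 mm
C2: ⌊917/2⌋ × 648 = 458 × 648 mm
C3: ⌊648/2⌋ × 458 = 324 × 458 mm
C4: ⌊458/2⌋ × 324 = 229 × 324 mm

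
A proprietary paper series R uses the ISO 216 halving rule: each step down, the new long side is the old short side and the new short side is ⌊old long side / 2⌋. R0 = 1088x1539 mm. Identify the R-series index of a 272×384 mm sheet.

R0: 1088 × 1539 mm
R1: 769 × 1088 mm
R2: 544 × 769 mm
R3: 384 × 544 mm
R4: 272 × 384 mm
R5: 192 × 272 mm
→ matches R4.

R4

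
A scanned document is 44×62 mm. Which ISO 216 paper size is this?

B9 (44 × 62 mm)

Aspect ratio 62/44 ≈ 1.409 — close to the ISO √2 ≈ 1.414.
In the B-series (B0 = 1000 × 1414 mm): B9 = 44 × 62 mm.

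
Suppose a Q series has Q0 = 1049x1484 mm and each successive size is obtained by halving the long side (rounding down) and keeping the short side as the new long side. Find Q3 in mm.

Q1: ⌊1484/2⌋ × 1049 = 742 × 1049 mm
Q2: ⌊1049/2⌋ × 742 = 524 × 742 mm
Q3: ⌊742/2⌋ × 524 = 371 × 524 mm

371 × 524 mm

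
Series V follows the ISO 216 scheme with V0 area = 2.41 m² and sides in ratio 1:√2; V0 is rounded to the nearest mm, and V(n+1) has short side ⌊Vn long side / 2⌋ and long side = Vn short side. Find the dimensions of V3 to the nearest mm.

461 × 652 mm

Let V0's short side be w mm. w · w√2 = 2.41 m² = 2,410,000 mm², so w ≈ 1305.4 mm and w√2 ≈ 1846.1 mm → V0 = 1305 × 1846 mm.
V1: ⌊1846/2⌋ × 1305 = 923 × 1305 mm
V2: ⌊1305/2⌋ × 923 = 652 × 923 mm
V3: ⌊923/2⌋ × 652 = 461 × 652 mm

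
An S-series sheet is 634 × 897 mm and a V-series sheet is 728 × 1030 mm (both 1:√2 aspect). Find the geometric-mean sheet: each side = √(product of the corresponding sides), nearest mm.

679 × 961 mm

Short side: √(634 · 728) = √461552 ≈ 679.4 → 679 mm
Long side: √(897 · 1030) = √923910 ≈ 961.2 → 961 mm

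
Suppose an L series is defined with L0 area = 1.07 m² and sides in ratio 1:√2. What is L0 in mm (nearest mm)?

870 × 1230 mm

Let the short side be w mm. Then w · w√2 = 1.07 m² = 1,070,000 mm².
w² = 1,070,000/√2, so w ≈ 869.8 mm; long side = w√2 ≈ 1230.1 mm.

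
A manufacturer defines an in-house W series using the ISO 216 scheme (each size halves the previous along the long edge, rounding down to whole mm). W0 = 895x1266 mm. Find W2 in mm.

W1: ⌊1266/2⌋ × 895 = 633 × 895 mm
W2: ⌊895/2⌋ × 633 = 447 × 633 mm

447 × 633 mm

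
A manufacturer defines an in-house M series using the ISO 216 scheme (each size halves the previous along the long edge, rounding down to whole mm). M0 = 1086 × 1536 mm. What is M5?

192 × 271 mm

M1: ⌊1536/2⌋ × 1086 = 768 × 1086 mm
M2: ⌊1086/2⌋ × 768 = 543 × 768 mm
M3: ⌊768/2⌋ × 543 = 384 × 543 mm
M4: ⌊543/2⌋ × 384 = 271 × 384 mm
M5: ⌊384/2⌋ × 271 = 192 × 271 mm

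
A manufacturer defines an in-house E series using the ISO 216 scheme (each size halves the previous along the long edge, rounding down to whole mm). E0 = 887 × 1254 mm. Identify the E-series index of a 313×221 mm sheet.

E0: 887 × 1254 mm
E1: 627 × 887 mm
E2: 443 × 627 mm
E3: 313 × 443 mm
E4: 221 × 313 mm
E5: 156 × 221 mm
→ matches E4.

E4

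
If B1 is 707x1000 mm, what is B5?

B2: ⌊1000/2⌋ × 707 = 500 × 707 mm
B3: ⌊707/2⌋ × 500 = 353 × 500 mm
B4: ⌊500/2⌋ × 353 = 250 × 353 mm
B5: ⌊353/2⌋ × 250 = 176 × 250 mm

176 × 250 mm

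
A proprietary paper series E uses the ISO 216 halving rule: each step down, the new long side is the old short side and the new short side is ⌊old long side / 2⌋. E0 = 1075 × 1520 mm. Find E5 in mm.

190 × 268 mm

E1: ⌊1520/2⌋ × 1075 = 760 × 1075 mm
E2: ⌊1075/2⌋ × 760 = 537 × 760 mm
E3: ⌊760/2⌋ × 537 = 380 × 537 mm
E4: ⌊537/2⌋ × 380 = 268 × 380 mm
E5: ⌊380/2⌋ × 268 = 190 × 268 mm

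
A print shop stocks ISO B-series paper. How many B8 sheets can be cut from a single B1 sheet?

128

Each ISO step halves the sheet: 1 × B1 → 2 × B2 → 4 × B3 → 8 × B4 → …
From B1 to B8 is 7 halving steps: 2^7 = 128.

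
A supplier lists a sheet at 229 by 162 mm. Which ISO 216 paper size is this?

C5 (162 × 229 mm)

Aspect ratio 229/162 ≈ 1.414 — close to the ISO √2 ≈ 1.414.
In the C-series (envelope sizes, between A and B): C5 = 162 × 229 mm.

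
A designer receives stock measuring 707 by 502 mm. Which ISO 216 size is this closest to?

B2 (500 × 707 mm)

Aspect ratio 707/502 ≈ 1.408 — close to the ISO √2 ≈ 1.414.
In the B-series (B0 = 1000 × 1414 mm): B2 = 500 × 707 mm.
Off by 2 mm total — nearest standard size.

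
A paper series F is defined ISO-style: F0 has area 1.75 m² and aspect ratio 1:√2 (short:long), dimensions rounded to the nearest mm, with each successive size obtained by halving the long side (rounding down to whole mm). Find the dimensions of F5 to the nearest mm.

196 × 278 mm

Let F0's short side be w mm. w · w√2 = 1.75 m² = 1,750,000 mm², so w ≈ 1112.4 mm and w√2 ≈ 1573.2 mm → F0 = 1112 × 1573 mm.
F1: ⌊1573/2⌋ × 1112 = 786 × 1112 mm
F2: ⌊1112/2⌋ × 786 = 556 × 786 mm
F3: ⌊786/2⌋ × 556 = 393 × 556 mm
F4: ⌊556/2⌋ × 393 = 278 × 393 mm
F5: ⌊393/2⌋ × 278 = 196 × 278 mm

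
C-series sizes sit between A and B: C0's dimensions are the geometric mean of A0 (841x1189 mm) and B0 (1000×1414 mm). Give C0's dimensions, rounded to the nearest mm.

917 × 1297 mm

Short: √(841 · 1000) = √841000 ≈ 917.1 mm.
Long: √(1189 · 1414) = √1681246 ≈ 1296.6 mm.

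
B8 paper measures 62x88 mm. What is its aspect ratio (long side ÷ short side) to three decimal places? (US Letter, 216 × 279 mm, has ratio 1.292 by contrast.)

1.419

88 / 62 = 1.419
ISO 216 targets √2 ≈ 1.414; the +0.005 deviation is from mm rounding.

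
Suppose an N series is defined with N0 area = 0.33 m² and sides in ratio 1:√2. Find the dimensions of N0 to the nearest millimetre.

483 × 683 mm

Let the short side be w mm. Then w · w√2 = 0.33 m² = 330,000 mm².
w² = 330,000/√2, so w ≈ 483.1 mm; long side = w√2 ≈ 683.1 mm.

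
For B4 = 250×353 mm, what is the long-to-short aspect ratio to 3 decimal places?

353 / 250 = 1.412
ISO 216 targets √2 ≈ 1.414; the -0.002 deviation is from mm rounding.

1.412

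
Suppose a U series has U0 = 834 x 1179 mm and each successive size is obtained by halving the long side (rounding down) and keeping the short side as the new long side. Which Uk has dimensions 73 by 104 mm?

U7

U0: 834 × 1179 mm
U1: 589 × 834 mm
U2: 417 × 589 mm
U3: 294 × 417 mm
U4: 208 × 294 mm
U5: 147 × 208 mm
U6: 104 × 147 mm
U7: 73 × 104 mm
U8: 52 × 73 mm
→ matches U7.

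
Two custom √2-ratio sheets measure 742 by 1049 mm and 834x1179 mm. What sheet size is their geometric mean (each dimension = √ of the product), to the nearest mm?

Short side: √(742 · 834) = √618828 ≈ 786.7 → 787 mm
Long side: √(1049 · 1179) = √1236771 ≈ 1112.1 → 1112 mm

787 × 1112 mm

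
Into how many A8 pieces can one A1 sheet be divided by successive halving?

128

Each ISO step halves the sheet: 1 × A1 → 2 × A2 → 4 × A3 → 8 × A4 → …
From A1 to A8 is 7 halving steps: 2^7 = 128.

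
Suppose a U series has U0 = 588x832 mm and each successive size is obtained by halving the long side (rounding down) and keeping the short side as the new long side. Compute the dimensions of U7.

U1 = 416 × 588 mm (from U0 by 1 halving).
U2: ⌊588/2⌋ × 416 = 294 × 416 mm
U3: ⌊416/2⌋ × 294 = 208 × 294 mm
U4: ⌊294/2⌋ × 208 = 147 × 208 mm
U5: ⌊208/2⌋ × 147 = 104 × 147 mm
U6: ⌊147/2⌋ × 104 = 73 × 104 mm
U7: ⌊104/2⌋ × 73 = 52 × 73 mm

52 × 73 mm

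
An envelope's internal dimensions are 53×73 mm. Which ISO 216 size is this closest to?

Aspect ratio 73/53 ≈ 1.377 (ISO target is √2 ≈ 1.414).
In the A-series (A0 area = 1 m²): A8 = 52 × 74 mm.
Off by 2 mm total — nearest standard size.

A8 (52 × 74 mm)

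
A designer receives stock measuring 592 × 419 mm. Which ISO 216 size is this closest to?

A2 (420 × 594 mm)

Aspect ratio 592/419 ≈ 1.413 — close to the ISO √2 ≈ 1.414.
In the A-series (A0 area = 1 m²): A2 = 420 × 594 mm.
Off by 3 mm total — nearest standard size.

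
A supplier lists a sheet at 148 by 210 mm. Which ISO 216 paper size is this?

A5 (148 × 210 mm)

Aspect ratio 210/148 ≈ 1.419 — close to the ISO √2 ≈ 1.414.
In the A-series (A0 area = 1 m²): A5 = 148 × 210 mm.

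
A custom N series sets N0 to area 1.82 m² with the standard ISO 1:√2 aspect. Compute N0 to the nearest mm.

Let the short side be w mm. Then w · w√2 = 1.82 m² = 1,820,000 mm².
w² = 1,820,000/√2, so w ≈ 1134.4 mm; long side = w√2 ≈ 1604.3 mm.

1134 × 1604 mm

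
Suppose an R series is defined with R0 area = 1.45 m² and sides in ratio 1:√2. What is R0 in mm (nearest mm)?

Let the short side be w mm. Then w · w√2 = 1.45 m² = 1,450,000 mm².
w² = 1,450,000/√2, so w ≈ 1012.6 mm; long side = w√2 ≈ 1432.0 mm.

1013 × 1432 mm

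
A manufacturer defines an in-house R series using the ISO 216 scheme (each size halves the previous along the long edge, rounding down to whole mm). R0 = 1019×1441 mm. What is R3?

R1: ⌊1441/2⌋ × 1019 = 720 × 1019 mm
R2: ⌊1019/2⌋ × 720 = 509 × 720 mm
R3: ⌊720/2⌋ × 509 = 360 × 509 mm

360 × 509 mm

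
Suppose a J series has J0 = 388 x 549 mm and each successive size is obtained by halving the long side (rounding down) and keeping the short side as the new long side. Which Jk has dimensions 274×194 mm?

J0: 388 × 549 mm
J1: 274 × 388 mm
J2: 194 × 274 mm
J3: 137 × 194 mm
→ matches J2.

J2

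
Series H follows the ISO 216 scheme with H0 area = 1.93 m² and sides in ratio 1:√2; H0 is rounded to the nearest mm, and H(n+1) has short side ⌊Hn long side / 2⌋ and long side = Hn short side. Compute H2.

584 × 826 mm

Let H0's short side be w mm. w · w√2 = 1.93 m² = 1,930,000 mm², so w ≈ 1168.2 mm and w√2 ≈ 1652.1 mm → H0 = 1168 × 1652 mm.
H1: ⌊1652/2⌋ × 1168 = 826 × 1168 mm
H2: ⌊1168/2⌋ × 826 = 584 × 826 mm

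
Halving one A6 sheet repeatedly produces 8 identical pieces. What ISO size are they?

8 = 2^3, so 3 halving steps.
A6 → A7 → … → A9 after 3 steps.

A9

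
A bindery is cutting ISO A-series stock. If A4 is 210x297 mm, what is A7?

74 × 105 mm

A5: ⌊297/2⌋ × 210 = 148 × 210 mm
A6: ⌊210/2⌋ × 148 = 105 × 148 mm
A7: ⌊148/2⌋ × 105 = 74 × 105 mm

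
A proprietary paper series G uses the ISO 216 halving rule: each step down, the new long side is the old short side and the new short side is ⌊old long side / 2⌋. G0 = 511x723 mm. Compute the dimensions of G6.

G1: ⌊723/2⌋ × 511 = 361 × 511 mm
G2: ⌊511/2⌋ × 361 = 255 × 361 mm
G3: ⌊361/2⌋ × 255 = 180 × 255 mm
G4: ⌊255/2⌋ × 180 = 127 × 180 mm
G5: ⌊180/2⌋ × 127 = 90 × 127 mm
G6: ⌊127/2⌋ × 90 = 63 × 90 mm

63 × 90 mm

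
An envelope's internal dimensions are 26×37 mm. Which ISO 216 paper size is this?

A10 (26 × 37 mm)

Aspect ratio 37/26 ≈ 1.423 — close to the ISO √2 ≈ 1.414.
In the A-series (A0 area = 1 m²): A10 = 26 × 37 mm.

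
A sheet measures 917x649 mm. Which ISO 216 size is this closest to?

C1 (648 × 917 mm)

Aspect ratio 917/649 ≈ 1.413 — close to the ISO √2 ≈ 1.414.
In the C-series (envelope sizes, between A and B): C1 = 648 × 917 mm.
Off by 1 mm total — nearest standard size.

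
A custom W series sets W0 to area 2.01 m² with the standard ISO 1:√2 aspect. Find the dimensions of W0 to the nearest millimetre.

1192 × 1686 mm

Let the short side be w mm. Then w · w√2 = 2.01 m² = 2,010,000 mm².
w² = 2,010,000/√2, so w ≈ 1192.2 mm; long side = w√2 ≈ 1686.0 mm.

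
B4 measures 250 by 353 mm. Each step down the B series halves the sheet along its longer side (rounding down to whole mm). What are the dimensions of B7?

88 × 125 mm

B5: ⌊353/2⌋ × 250 = 176 × 250 mm
B6: ⌊250/2⌋ × 176 = 125 × 176 mm
B7: ⌊176/2⌋ × 125 = 88 × 125 mm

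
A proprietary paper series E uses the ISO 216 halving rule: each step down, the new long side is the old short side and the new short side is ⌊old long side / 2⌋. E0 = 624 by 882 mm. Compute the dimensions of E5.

110 × 156 mm

E1: ⌊882/2⌋ × 624 = 441 × 624 mm
E2: ⌊624/2⌋ × 441 = 312 × 441 mm
E3: ⌊441/2⌋ × 312 = 220 × 312 mm
E4: ⌊312/2⌋ × 220 = 156 × 220 mm
E5: ⌊220/2⌋ × 156 = 110 × 156 mm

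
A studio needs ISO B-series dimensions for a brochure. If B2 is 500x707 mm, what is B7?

B3: ⌊707/2⌋ × 500 = 353 × 500 mm
B4: ⌊500/2⌋ × 353 = 250 × 353 mm
B5: ⌊353/2⌋ × 250 = 176 × 250 mm
B6: ⌊250/2⌋ × 176 = 125 × 176 mm
B7: ⌊176/2⌋ × 125 = 88 × 125 mm

88 × 125 mm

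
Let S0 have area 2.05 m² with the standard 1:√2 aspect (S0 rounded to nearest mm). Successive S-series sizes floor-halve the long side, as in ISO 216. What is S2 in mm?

602 × 851 mm

Let S0's short side be w mm. w · w√2 = 2.05 m² = 2,050,000 mm², so w ≈ 1204.0 mm and w√2 ≈ 1702.7 mm → S0 = 1204 × 1703 mm.
S1: ⌊1703/2⌋ × 1204 = 851 × 1204 mm
S2: ⌊1204/2⌋ × 851 = 602 × 851 mm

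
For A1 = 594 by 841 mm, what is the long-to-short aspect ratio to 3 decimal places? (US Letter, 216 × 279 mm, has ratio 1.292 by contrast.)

841 / 594 = 1.416
ISO 216 targets √2 ≈ 1.414; the +0.002 deviation is from mm rounding.

1.416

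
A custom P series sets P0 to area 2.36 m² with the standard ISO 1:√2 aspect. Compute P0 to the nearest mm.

Let the short side be w mm. Then w · w√2 = 2.36 m² = 2,360,000 mm².
w² = 2,360,000/√2, so w ≈ 1291.8 mm; long side = w√2 ≈ 1826.9 mm.

1292 × 1827 mm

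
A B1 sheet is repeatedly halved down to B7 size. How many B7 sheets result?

Each ISO step halves the sheet: 1 × B1 → 2 × B2 → 4 × B3 → 8 × B4 → …
From B1 to B7 is 6 halving steps: 2^6 = 64.

64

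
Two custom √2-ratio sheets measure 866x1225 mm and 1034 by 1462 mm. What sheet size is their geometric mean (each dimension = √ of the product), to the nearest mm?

946 × 1338 mm

Short side: √(866 · 1034) = √895444 ≈ 946.3 → 946 mm
Long side: √(1225 · 1462) = √1790950 ≈ 1338.3 → 1338 mm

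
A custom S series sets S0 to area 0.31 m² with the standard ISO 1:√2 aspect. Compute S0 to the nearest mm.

Let the short side be w mm. Then w · w√2 = 0.31 m² = 310,000 mm².
w² = 310,000/√2, so w ≈ 468.2 mm; long side = w√2 ≈ 662.1 mm.

468 × 662 mm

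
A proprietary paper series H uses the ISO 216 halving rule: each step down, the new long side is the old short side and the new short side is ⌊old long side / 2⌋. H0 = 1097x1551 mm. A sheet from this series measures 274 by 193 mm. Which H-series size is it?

H5

H0: 1097 × 1551 mm
H1: 775 × 1097 mm
H2: 548 × 775 mm
H3: 387 × 548 mm
H4: 274 × 387 mm
H5: 193 × 274 mm
H6: 137 × 193 mm
→ matches H5.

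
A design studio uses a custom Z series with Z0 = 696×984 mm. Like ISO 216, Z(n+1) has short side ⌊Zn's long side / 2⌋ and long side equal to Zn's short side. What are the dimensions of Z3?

Z1: ⌊984/2⌋ × 696 = 492 × 696 mm
Z2: ⌊696/2⌋ × 492 = 348 × 492 mm
Z3: ⌊492/2⌋ × 348 = 246 × 348 mm

246 × 348 mm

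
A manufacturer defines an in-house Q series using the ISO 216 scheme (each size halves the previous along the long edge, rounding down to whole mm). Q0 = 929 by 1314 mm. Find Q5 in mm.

Q1: ⌊1314/2⌋ × 929 = 657 × 929 mm
Q2: ⌊929/2⌋ × 657 = 464 × 657 mm
Q3: ⌊657/2⌋ × 464 = 328 × 464 mm
Q4: ⌊464/2⌋ × 328 = 232 × 328 mm
Q5: ⌊328/2⌋ × 232 = 164 × 232 mm

164 × 232 mm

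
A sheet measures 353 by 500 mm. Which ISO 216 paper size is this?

Aspect ratio 500/353 ≈ 1.416 — close to the ISO √2 ≈ 1.414.
In the B-series (B0 = 1000 × 1414 mm): B3 = 353 × 500 mm.

B3 (353 × 500 mm)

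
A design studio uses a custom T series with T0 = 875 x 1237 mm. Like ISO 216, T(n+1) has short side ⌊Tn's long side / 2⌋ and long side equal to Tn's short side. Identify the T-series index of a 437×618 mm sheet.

T0: 875 × 1237 mm
T1: 618 × 875 mm
T2: 437 × 618 mm
T3: 309 × 437 mm
→ matches T2.

T2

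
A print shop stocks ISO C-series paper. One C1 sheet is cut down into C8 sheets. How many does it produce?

Each ISO step halves the sheet: 1 × C1 → 2 × C2 → 4 × C3 → 8 × C4 → …
From C1 to C8 is 7 halving steps: 2^7 = 128.

128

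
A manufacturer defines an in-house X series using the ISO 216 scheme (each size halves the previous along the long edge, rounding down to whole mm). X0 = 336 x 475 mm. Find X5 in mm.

X1: ⌊475/2⌋ × 336 = 237 × 336 mm
X2: ⌊336/2⌋ × 237 = 168 × 237 mm
X3: ⌊237/2⌋ × 168 = 118 × 168 mm
X4: ⌊168/2⌋ × 118 = 84 × 118 mm
X5: ⌊118/2⌋ × 84 = 59 × 84 mm

59 × 84 mm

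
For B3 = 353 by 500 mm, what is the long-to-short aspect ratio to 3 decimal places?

1.416

500 / 353 = 1.416
ISO 216 targets √2 ≈ 1.414; the +0.002 deviation is from mm rounding.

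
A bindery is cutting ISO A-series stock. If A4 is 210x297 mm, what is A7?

A5: ⌊297/2⌋ × 210 = 148 × 210 mm
A6: ⌊210/2⌋ × 148 = 105 × 148 mm
A7: ⌊148/2⌋ × 105 = 74 × 105 mm

74 × 105 mm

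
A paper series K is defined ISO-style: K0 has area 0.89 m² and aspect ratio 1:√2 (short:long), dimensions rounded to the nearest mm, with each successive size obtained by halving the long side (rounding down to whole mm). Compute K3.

280 × 396 mm

Let K0's short side be w mm. w · w√2 = 0.89 m² = 890,000 mm², so w ≈ 793.3 mm and w√2 ≈ 1121.9 mm → K0 = 793 × 1122 mm.
K1: ⌊1122/2⌋ × 793 = 561 × 793 mm
K2: ⌊793/2⌋ × 561 = 396 × 561 mm
K3: ⌊561/2⌋ × 396 = 280 × 396 mm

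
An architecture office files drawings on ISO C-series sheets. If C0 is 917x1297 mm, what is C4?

229 × 324 mm

C1: ⌊1297/2⌋ × 917 = 648 × 917 mm
C2: ⌊917/2⌋ × 648 = 458 × 648 mm
C3: ⌊648/2⌋ × 458 = 324 × 458 mm
C4: ⌊458/2⌋ × 324 = 229 × 324 mm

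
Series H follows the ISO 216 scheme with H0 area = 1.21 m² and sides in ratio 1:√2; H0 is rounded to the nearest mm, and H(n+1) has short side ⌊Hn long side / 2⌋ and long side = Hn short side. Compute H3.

327 × 462 mm

Let H0's short side be w mm. w · w√2 = 1.21 m² = 1,210,000 mm², so w ≈ 925.0 mm and w√2 ≈ 1308.1 mm → H0 = 925 × 1308 mm.
H1: ⌊1308/2⌋ × 925 = 654 × 925 mm
H2: ⌊925/2⌋ × 654 = 462 × 654 mm
H3: ⌊654/2⌋ × 462 = 327 × 462 mm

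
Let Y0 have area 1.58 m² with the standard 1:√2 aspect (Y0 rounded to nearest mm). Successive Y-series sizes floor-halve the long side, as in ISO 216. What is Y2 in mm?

528 × 747 mm

Let Y0's short side be w mm. w · w√2 = 1.58 m² = 1,580,000 mm², so w ≈ 1057.0 mm and w√2 ≈ 1494.8 mm → Y0 = 1057 × 1495 mm.
Y1: ⌊1495/2⌋ × 1057 = 747 × 1057 mm
Y2: ⌊1057/2⌋ × 747 = 528 × 747 mm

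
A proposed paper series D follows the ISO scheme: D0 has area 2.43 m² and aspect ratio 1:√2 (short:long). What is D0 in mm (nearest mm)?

1311 × 1854 mm

Let the short side be w mm. Then w · w√2 = 2.43 m² = 2,430,000 mm².
w² = 2,430,000/√2, so w ≈ 1310.8 mm; long side = w√2 ≈ 1853.8 mm.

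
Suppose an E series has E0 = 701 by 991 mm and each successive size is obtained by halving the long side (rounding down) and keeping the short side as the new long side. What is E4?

175 × 247 mm

E1 = 495 × 701 mm (from E0 by 1 halving).
E2: ⌊701/2⌋ × 495 = 350 × 495 mm
E3: ⌊495/2⌋ × 350 = 247 × 350 mm
E4: ⌊350/2⌋ × 247 = 175 × 247 mm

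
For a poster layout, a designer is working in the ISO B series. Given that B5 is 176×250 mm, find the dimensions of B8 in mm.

B6: ⌊250/2⌋ × 176 = 125 × 176 mm
B7: ⌊176/2⌋ × 125 = 88 × 125 mm
B8: ⌊125/2⌋ × 88 = 62 × 88 mm

62 × 88 mm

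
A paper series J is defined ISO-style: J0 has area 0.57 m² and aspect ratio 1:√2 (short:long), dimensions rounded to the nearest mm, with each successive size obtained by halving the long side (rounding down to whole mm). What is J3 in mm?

Let J0's short side be w mm. w · w√2 = 0.57 m² = 570,000 mm², so w ≈ 634.9 mm and w√2 ≈ 897.8 mm → J0 = 635 × 898 mm.
J1: ⌊898/2⌋ × 635 = 449 × 635 mm
J2: ⌊635/2⌋ × 449 = 317 × 449 mm
J3: ⌊449/2⌋ × 317 = 224 × 317 mm

224 × 317 mm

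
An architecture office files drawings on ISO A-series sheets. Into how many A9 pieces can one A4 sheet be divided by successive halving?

32

A4 = 210 × 297 mm; A9 = 37 × 52 mm.
Each halving step doubles the count; 5 steps from A4 to A9.
2^5 = 32.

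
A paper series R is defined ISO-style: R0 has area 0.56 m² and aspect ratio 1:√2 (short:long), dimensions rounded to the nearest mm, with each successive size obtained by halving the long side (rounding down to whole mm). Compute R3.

Let R0's short side be w mm. w · w√2 = 0.56 m² = 560,000 mm², so w ≈ 629.3 mm and w√2 ≈ 889.9 mm → R0 = 629 × 890 mm.
R1: ⌊890/2⌋ × 629 = 445 × 629 mm
R2: ⌊629/2⌋ × 445 = 314 × 445 mm
R3: ⌊445/2⌋ × 314 = 222 × 314 mm

222 × 314 mm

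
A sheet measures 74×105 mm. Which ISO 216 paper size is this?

Aspect ratio 105/74 ≈ 1.419 — close to the ISO √2 ≈ 1.414.
In the A-series (A0 area = 1 m²): A7 = 74 × 105 mm.

A7 (74 × 105 mm)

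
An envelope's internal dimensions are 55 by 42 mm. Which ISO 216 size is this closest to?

C9 (40 × 57 mm)

Aspect ratio 55/42 ≈ 1.310 (ISO target is √2 ≈ 1.414).
In the C-series (envelope sizes, between A and B): C9 = 40 × 57 mm.
Off by 4 mm total — nearest standard size.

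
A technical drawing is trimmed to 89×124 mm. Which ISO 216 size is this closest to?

Aspect ratio 124/89 ≈ 1.393 (ISO target is √2 ≈ 1.414).
In the B-series (B0 = 1000 × 1414 mm): B7 = 88 × 125 mm.
Off by 2 mm total — nearest standard size.

B7 (88 × 125 mm)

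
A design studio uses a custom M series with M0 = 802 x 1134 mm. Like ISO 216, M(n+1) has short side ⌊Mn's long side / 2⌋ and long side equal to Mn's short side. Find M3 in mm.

M1: ⌊1134/2⌋ × 802 = 567 × 802 mm
M2: ⌊802/2⌋ × 567 = 401 × 567 mm
M3: ⌊567/2⌋ × 401 = 283 × 401 mm

283 × 401 mm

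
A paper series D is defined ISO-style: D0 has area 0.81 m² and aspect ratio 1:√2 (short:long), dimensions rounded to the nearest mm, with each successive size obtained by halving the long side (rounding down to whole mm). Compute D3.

267 × 378 mm

Let D0's short side be w mm. w · w√2 = 0.81 m² = 810,000 mm², so w ≈ 756.8 mm and w√2 ≈ 1070.3 mm → D0 = 757 × 1070 mm.
D1: ⌊1070/2⌋ × 757 = 535 × 757 mm
D2: ⌊757/2⌋ × 535 = 378 × 535 mm
D3: ⌊535/2⌋ × 378 = 267 × 378 mm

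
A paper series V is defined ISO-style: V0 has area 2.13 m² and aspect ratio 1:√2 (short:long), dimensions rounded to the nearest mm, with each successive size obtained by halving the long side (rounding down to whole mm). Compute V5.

217 × 306 mm

Let V0's short side be w mm. w · w√2 = 2.13 m² = 2,130,000 mm², so w ≈ 1227.2 mm and w√2 ≈ 1735.6 mm → V0 = 1227 × 1736 mm.
V1: ⌊1736/2⌋ × 1227 = 868 × 1227 mm
V2: ⌊1227/2⌋ × 868 = 613 × 868 mm
V3: ⌊868/2⌋ × 613 = 434 × 613 mm
V4: ⌊613/2⌋ × 434 = 306 × 434 mm
V5: ⌊434/2⌋ × 306 = 217 × 306 mm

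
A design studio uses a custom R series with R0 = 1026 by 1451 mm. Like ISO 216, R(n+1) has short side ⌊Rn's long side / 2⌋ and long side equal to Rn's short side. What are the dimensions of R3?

R1: ⌊1451/2⌋ × 1026 = 725 × 1026 mm
R2: ⌊1026/2⌋ × 725 = 513 × 725 mm
R3: ⌊725/2⌋ × 513 = 362 × 513 mm

362 × 513 mm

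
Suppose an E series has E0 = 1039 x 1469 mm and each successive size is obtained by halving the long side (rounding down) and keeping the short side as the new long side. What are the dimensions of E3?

E1: ⌊1469/2⌋ × 1039 = 734 × 1039 mm
E2: ⌊1039/2⌋ × 734 = 519 × 734 mm
E3: ⌊734/2⌋ × 519 = 367 × 519 mm

367 × 519 mm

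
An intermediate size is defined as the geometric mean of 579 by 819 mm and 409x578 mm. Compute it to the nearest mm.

487 × 688 mm

Short side: √(579 · 409) = √236811 ≈ 486.6 → 487 mm
Long side: √(819 · 578) = √473382 ≈ 688.0 → 688 mm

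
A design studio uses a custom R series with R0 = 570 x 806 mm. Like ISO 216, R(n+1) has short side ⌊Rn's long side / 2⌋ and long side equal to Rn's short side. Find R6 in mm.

71 × 100 mm

R1 = 403 × 570 mm (from R0 by 1 halving).
R2: ⌊570/2⌋ × 403 = 285 × 403 mm
R3: ⌊403/2⌋ × 285 = 201 × 285 mm
R4: ⌊285/2⌋ × 201 = 142 × 201 mm
R5: ⌊201/2⌋ × 142 = 100 × 142 mm
R6: ⌊142/2⌋ × 100 = 71 × 100 mm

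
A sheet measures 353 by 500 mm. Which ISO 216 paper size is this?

B3 (353 × 500 mm)

Aspect ratio 500/353 ≈ 1.416 — close to the ISO √2 ≈ 1.414.
In the B-series (B0 = 1000 × 1414 mm): B3 = 353 × 500 mm.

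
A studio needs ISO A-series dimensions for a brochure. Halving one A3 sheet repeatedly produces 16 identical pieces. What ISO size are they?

16 = 2^4, so 4 halving steps.
A3 → A4 → … → A7 after 4 steps.

A7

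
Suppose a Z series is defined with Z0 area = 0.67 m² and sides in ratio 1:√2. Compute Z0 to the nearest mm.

Let the short side be w mm. Then w · w√2 = 0.67 m² = 670,000 mm².
w² = 670,000/√2, so w ≈ 688.3 mm; long side = w√2 ≈ 973.4 mm.

688 × 973 mm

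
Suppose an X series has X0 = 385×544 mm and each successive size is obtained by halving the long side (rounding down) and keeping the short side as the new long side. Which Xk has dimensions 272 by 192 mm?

X0: 385 × 544 mm
X1: 272 × 385 mm
X2: 192 × 272 mm
X3: 136 × 192 mm
→ matches X2.

X2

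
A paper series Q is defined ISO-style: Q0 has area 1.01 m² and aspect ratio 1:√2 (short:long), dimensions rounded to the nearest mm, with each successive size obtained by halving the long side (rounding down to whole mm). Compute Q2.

Let Q0's short side be w mm. w · w√2 = 1.01 m² = 1,010,000 mm², so w ≈ 845.1 mm and w√2 ≈ 1195.1 mm → Q0 = 845 × 1195 mm.
Q1: ⌊1195/2⌋ × 845 = 597 × 845 mm
Q2: ⌊845/2⌋ × 597 = 422 × 597 mm

422 × 597 mm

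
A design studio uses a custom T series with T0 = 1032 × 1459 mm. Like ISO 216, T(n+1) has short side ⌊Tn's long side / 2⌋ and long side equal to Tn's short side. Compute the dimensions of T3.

364 × 516 mm

T1: ⌊1459/2⌋ × 1032 = 729 × 1032 mm
T2: ⌊1032/2⌋ × 729 = 516 × 729 mm
T3: ⌊729/2⌋ × 516 = 364 × 516 mm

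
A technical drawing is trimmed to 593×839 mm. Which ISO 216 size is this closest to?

A1 (594 × 841 mm)

Aspect ratio 839/593 ≈ 1.415 — close to the ISO √2 ≈ 1.414.
In the A-series (A0 area = 1 m²): A1 = 594 × 841 mm.
Off by 3 mm total — nearest standard size.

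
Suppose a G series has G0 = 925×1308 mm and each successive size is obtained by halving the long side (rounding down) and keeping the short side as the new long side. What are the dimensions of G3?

327 × 462 mm

G1: ⌊1308/2⌋ × 925 = 654 × 925 mm
G2: ⌊925/2⌋ × 654 = 462 × 654 mm
G3: ⌊654/2⌋ × 462 = 327 × 462 mm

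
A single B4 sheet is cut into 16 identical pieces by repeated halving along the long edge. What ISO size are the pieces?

16 = 2^4, so 4 halving steps.
B4 → B5 → … → B8 after 4 steps.

B8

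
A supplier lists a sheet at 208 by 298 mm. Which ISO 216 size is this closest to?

Aspect ratio 298/208 ≈ 1.433 (ISO target is √2 ≈ 1.414).
In the A-series (A0 area = 1 m²): A4 = 210 × 297 mm.
Off by 3 mm total — nearest standard size.

A4 (210 × 297 mm)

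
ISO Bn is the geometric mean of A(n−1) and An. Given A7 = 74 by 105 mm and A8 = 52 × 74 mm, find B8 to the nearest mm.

Short side: √(74 · 52) = √3848 ≈ 62.0 → 62 mm
Long side: √(105 · 74) = √7770 ≈ 88.1 → 88 mm

62 × 88 mm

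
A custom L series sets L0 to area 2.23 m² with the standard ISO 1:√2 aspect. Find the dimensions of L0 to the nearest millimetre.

Let the short side be w mm. Then w · w√2 = 2.23 m² = 2,230,000 mm².
w² = 2,230,000/√2, so w ≈ 1255.7 mm; long side = w√2 ≈ 1775.9 mm.

1256 × 1776 mm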